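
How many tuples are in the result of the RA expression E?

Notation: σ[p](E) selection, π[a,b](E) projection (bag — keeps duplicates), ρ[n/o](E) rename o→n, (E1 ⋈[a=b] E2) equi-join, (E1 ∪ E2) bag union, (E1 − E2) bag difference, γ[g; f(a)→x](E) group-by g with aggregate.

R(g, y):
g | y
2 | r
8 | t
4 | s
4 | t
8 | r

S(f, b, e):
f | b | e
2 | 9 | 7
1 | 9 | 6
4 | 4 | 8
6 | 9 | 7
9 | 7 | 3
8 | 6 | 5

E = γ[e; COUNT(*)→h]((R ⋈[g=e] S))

Subexpression sizes:
  R → 5
  S → 6
  (R ⋈[g=e] S) → 2
  γ[e; COUNT(*)→h]((R ⋈[g=e] S)) → 1

|E| = 1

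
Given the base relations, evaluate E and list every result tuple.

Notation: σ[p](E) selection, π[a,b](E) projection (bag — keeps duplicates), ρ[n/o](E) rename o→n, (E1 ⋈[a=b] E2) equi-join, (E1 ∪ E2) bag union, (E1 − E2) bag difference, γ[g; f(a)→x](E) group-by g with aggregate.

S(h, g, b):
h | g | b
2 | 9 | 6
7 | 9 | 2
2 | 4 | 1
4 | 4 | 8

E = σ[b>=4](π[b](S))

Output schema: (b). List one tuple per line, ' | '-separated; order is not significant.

Row counts bottom-up:
  S → 4
  π[b](S) → 4
  σ[b>=4](π[b](S)) → 2

== RESULT ==
b
6
8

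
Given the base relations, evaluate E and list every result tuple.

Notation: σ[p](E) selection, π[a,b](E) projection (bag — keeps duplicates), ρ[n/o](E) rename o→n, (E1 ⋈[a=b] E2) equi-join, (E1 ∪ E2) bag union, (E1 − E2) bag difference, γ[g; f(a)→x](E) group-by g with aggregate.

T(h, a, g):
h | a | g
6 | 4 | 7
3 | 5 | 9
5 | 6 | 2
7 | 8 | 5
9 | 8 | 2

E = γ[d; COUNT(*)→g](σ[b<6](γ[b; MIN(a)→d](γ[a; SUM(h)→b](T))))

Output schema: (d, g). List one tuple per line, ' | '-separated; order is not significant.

Row counts bottom-up:
  T → 5
  γ[a; SUM(h)→b](T) → 4
  γ[b; MIN(a)→d](γ[a; SUM(h)→b](T)) → 4
  σ[b<6](γ[b; MIN(a)→d](γ[a; SUM(h)→b](T))) → 2
  γ[d; COUNT(*)→g](σ[b<6](γ[b; MIN(a)→d](γ[a; SUM(h)→b](T)))) → 2

== RESULT ==
d | g
5 | 1
6 | 1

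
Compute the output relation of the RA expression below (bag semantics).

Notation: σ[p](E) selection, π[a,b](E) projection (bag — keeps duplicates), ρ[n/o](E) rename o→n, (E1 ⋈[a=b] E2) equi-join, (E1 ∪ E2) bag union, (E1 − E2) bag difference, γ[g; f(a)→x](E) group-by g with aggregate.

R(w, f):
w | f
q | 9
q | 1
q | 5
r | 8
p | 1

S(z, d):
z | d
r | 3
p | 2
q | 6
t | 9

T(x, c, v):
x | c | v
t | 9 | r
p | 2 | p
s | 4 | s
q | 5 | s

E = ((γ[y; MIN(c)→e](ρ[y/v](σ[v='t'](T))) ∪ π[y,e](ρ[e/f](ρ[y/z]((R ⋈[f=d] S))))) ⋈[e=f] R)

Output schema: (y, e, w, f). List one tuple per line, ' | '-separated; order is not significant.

Row counts bottom-up:
  T → 4
  σ[v='t'](T) → 0
  ρ[y/v](σ[v='t'](T)) → 0
  γ[y; MIN(c)→e](ρ[y/v](σ[v='t'](T))) → 0
  R → 5
  S → 4
  (R ⋈[f=d] S) → 1
  ρ[y/z]((R ⋈[f=d] S)) → 1
  ρ[e/f](ρ[y/z]((R ⋈[f=d] S))) → 1
  π[y,e](ρ[e/f](ρ[y/z]((R ⋈[f=d] S)))) → 1
  (γ[y; MIN(c)→e](ρ[y/v](σ[v='t'](T))) ∪ π[y,e](ρ[e/f](ρ[y/z]((R ⋈[f=d] S))))) → 1
  R → 5
  ((γ[y; MIN(c)→e](ρ[y/v](σ[v='t'](T))) ∪ π[y,e](ρ[e/f](ρ[y/z]((R ⋈[f=d] S))))) ⋈[e=f] R) → 1

== RESULT ==
y | e | w | f
t | 9 | q | 9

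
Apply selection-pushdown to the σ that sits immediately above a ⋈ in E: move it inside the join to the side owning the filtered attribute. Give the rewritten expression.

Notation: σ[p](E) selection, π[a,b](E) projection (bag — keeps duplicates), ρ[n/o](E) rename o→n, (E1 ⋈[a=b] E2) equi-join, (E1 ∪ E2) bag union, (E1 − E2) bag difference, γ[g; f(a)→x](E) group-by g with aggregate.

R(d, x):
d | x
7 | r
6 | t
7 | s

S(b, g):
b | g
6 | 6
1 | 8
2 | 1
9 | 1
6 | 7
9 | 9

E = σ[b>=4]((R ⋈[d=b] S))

σ filters on b, owned by the right side.
E' = (R ⋈[d=b] σ[b>=4](S))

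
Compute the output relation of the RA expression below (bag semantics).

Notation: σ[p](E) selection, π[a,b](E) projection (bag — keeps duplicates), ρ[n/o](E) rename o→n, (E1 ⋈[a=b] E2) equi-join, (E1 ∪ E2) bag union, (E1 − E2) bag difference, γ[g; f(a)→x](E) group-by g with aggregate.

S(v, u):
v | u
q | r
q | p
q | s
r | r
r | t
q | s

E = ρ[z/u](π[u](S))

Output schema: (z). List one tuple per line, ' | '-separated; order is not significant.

Per-node cardinality:
  S → 6
  π[u](S) → 6
  ρ[z/u](π[u](S)) → 6

== RESULT ==
z
p
r
r
s
s
t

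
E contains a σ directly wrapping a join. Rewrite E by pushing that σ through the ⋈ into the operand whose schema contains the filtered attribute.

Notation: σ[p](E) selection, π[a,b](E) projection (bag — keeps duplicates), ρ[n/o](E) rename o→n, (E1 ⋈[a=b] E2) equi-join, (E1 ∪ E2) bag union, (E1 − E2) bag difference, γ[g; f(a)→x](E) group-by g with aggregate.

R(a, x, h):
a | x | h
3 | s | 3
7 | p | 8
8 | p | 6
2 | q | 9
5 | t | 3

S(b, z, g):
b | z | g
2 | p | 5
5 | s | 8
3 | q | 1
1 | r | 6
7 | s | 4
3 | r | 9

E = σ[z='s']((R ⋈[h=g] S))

σ filters on z, owned by the right side.
E' = (R ⋈[h=g] σ[z='s'](S))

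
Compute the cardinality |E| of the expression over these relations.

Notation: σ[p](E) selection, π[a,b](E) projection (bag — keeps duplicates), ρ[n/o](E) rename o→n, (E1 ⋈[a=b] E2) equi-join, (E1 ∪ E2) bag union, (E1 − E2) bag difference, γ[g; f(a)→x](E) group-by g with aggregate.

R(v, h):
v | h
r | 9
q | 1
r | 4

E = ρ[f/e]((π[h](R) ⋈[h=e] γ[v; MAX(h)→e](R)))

Stepwise |·|:
  R → 3
  π[h](R) → 3
  R → 3
  γ[v; MAX(h)→e](R) → 2
  (π[h](R) ⋈[h=e] γ[v; MAX(h)→e](R)) → 2
  ρ[f/e]((π[h](R) ⋈[h=e] γ[v; MAX(h)→e](R))) → 2

|E| = 2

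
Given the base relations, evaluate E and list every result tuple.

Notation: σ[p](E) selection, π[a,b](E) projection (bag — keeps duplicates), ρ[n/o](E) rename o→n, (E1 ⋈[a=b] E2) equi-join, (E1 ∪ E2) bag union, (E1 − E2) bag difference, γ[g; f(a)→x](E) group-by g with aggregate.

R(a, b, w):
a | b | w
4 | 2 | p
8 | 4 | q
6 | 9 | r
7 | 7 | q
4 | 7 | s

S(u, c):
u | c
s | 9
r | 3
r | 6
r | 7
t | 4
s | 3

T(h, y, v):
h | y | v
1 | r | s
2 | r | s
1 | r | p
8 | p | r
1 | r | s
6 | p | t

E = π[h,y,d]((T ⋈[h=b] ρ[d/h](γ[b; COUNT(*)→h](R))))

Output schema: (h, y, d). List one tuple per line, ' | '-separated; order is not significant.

Per-node cardinality:
  T → 6
  R → 5
  γ[b; COUNT(*)→h](R) → 4
  ρ[d/h](γ[b; COUNT(*)→h](R)) → 4
  (T ⋈[h=b] ρ[d/h](γ[b; COUNT(*)→h](R))) → 1
  π[h,y,d]((T ⋈[h=b] ρ[d/h](γ[b; COUNT(*)→h](R)))) → 1

== RESULT ==
h | y | d
2 | r | 1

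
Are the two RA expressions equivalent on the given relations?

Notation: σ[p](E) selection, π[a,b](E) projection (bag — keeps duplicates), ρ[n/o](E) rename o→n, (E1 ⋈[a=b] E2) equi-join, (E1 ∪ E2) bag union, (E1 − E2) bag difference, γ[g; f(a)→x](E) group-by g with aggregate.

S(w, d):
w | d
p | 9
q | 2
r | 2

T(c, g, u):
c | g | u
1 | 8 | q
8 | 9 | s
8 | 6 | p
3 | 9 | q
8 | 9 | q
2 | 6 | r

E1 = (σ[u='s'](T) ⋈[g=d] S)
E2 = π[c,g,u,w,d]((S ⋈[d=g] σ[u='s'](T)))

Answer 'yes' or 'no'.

E1 row counts bottom-up:
  T → 6
  σ[u='s'](T) → 1
  S → 3
  (σ[u='s'](T) ⋈[g=d] S) → 1
E2 row counts bottom-up:
  S → 3
  T → 6
  σ[u='s'](T) → 1
  (S ⋈[d=g] σ[u='s'](T)) → 1
  π[c,g,u,w,d]((S ⋈[d=g] σ[u='s'](T))) → 1

E1 and E2 produce the same multiset:
c | g | u | w | d
8 | 9 | s | p | 9

yes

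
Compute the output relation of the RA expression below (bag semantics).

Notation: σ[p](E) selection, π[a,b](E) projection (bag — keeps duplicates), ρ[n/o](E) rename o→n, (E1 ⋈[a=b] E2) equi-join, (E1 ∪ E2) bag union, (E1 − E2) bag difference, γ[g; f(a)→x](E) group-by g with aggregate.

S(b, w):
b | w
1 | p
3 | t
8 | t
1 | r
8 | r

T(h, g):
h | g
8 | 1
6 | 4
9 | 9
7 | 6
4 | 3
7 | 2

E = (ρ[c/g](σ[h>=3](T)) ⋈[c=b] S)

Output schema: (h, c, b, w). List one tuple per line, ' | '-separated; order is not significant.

Subexpression sizes:
  T → 6
  σ[h>=3](T) → 6
  ρ[c/g](σ[h>=3](T)) → 6
  S → 5
  (ρ[c/g](σ[h>=3](T)) ⋈[c=b] S) → 3

== RESULT ==
h | c | b | w
4 | 3 | 3 | t
8 | 1 | 1 | p
8 | 1 | 1 | r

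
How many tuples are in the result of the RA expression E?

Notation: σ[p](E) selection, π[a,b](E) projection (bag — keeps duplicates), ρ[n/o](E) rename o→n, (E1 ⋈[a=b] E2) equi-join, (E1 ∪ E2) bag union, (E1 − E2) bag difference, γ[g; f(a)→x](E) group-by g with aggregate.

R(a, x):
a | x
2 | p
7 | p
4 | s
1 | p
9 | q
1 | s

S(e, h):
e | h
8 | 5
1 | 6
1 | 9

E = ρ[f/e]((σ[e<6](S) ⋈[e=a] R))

Subexpression sizes:
  S → 3
  σ[e<6](S) → 2
  R → 6
  (σ[e<6](S) ⋈[e=a] R) → 4
  ρ[f/e]((σ[e<6](S) ⋈[e=a] R)) → 4

|E| = 4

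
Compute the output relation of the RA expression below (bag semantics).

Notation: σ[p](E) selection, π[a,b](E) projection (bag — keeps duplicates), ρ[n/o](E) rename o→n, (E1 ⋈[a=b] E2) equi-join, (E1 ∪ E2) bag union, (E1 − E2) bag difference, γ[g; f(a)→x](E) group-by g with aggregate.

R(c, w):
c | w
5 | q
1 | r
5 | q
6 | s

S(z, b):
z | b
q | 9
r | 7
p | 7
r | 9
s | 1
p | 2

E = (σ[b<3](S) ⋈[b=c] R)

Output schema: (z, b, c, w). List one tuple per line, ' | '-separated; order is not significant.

Per-node cardinality:
  S → 6
  σ[b<3](S) → 2
  R → 4
  (σ[b<3](S) ⋈[b=c] R) → 1

== RESULT ==
z | b | c | w
s | 1 | 1 | r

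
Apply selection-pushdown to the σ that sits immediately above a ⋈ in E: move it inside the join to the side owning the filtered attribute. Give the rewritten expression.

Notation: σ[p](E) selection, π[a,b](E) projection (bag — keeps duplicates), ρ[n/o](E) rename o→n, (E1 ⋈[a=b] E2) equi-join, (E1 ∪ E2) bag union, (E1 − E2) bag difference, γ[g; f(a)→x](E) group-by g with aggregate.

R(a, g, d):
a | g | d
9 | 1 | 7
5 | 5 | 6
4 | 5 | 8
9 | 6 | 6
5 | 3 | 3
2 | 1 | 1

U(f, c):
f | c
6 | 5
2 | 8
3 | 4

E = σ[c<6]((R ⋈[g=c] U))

σ filters on c, owned by the right side.
E' = (R ⋈[g=c] σ[c<6](U))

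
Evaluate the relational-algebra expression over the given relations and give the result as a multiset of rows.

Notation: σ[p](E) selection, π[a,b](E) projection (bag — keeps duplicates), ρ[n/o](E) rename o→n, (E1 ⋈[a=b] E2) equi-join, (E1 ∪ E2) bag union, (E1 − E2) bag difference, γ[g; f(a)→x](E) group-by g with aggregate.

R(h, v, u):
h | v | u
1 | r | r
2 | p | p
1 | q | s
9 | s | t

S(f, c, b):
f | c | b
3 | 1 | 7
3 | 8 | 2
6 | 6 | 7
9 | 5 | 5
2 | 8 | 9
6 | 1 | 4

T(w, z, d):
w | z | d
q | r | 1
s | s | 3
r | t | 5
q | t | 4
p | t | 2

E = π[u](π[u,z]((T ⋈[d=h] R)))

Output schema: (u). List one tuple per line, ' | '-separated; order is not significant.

Row counts bottom-up:
  T → 5
  R → 4
  (T ⋈[d=h] R) → 3
  π[u,z]((T ⋈[d=h] R)) → 3
  π[u](π[u,z]((T ⋈[d=h] R))) → 3

== RESULT ==
u
p
r
s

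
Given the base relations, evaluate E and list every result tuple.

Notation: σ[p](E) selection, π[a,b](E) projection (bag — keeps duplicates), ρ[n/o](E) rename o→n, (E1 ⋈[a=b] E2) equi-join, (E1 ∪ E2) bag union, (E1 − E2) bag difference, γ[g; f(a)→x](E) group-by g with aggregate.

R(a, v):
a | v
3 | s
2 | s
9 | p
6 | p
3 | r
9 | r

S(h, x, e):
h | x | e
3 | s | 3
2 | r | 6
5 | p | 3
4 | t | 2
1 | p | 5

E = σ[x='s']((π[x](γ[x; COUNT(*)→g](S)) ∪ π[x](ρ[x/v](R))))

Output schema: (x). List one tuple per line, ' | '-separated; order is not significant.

Stepwise |·|:
  S → 5
  γ[x; COUNT(*)→g](S) → 4
  π[x](γ[x; COUNT(*)→g](S)) → 4
  R → 6
  ρ[x/v](R) → 6
  π[x](ρ[x/v](R)) → 6
  (π[x](γ[x; COUNT(*)→g](S)) ∪ π[x](ρ[x/v](R))) → 10
  σ[x='s']((π[x](γ[x; COUNT(*)→g](S)) ∪ π[x](ρ[x/v](R)))) → 3

== RESULT ==
x
s
s
s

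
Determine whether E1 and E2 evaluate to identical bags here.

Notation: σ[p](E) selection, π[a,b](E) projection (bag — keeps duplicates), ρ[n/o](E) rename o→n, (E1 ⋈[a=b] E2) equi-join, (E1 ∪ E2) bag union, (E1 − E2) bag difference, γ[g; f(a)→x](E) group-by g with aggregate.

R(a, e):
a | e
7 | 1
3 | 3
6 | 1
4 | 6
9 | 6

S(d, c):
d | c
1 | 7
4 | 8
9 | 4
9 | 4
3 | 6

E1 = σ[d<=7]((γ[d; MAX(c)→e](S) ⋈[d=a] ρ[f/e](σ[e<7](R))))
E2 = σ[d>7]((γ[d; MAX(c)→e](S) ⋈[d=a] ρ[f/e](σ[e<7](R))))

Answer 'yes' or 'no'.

E1 row counts bottom-up:
  S → 5
  γ[d; MAX(c)→e](S) → 4
  R → 5
  σ[e<7](R) → 5
  ρ[f/e](σ[e<7](R)) → 5
  (γ[d; MAX(c)→e](S) ⋈[d=a] ρ[f/e](σ[e<7](R))) → 3
  σ[d<=7]((γ[d; MAX(c)→e](S) ⋈[d=a] ρ[f/e](σ[e<7](R)))) → 2
E2 row counts bottom-up:
  S → 5
  γ[d; MAX(c)→e](S) → 4
  R → 5
  σ[e<7](R) → 5
  ρ[f/e](σ[e<7](R)) → 5
  (γ[d; MAX(c)→e](S) ⋈[d=a] ρ[f/e](σ[e<7](R))) → 3
  σ[d>7]((γ[d; MAX(c)→e](S) ⋈[d=a] ρ[f/e](σ[e<7](R)))) → 1

E1 result:
d | e | a | f
3 | 6 | 3 | 3
4 | 8 | 4 | 6
E2 result:
d | e | a | f
9 | 4 | 9 | 6
Witness: (9, 4, 9, 6) appears 0× in E1 but 1× in E2.

no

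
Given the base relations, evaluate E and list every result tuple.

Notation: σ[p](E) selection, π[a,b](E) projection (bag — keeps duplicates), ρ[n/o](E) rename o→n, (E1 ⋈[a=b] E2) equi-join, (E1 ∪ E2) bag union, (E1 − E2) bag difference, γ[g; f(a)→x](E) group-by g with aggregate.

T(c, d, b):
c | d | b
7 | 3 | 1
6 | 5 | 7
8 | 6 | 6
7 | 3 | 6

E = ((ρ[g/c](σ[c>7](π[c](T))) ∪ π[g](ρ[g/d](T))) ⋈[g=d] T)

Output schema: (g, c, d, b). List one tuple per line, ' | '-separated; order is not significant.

Row counts bottom-up:
  T → 4
  π[c](T) → 4
  σ[c>7](π[c](T)) → 1
  ρ[g/c](σ[c>7](π[c](T))) → 1
  T → 4
  ρ[g/d](T) → 4
  π[g](ρ[g/d](T)) → 4
  (ρ[g/c](σ[c>7](π[c](T))) ∪ π[g](ρ[g/d](T))) → 5
  T → 4
  ((ρ[g/c](σ[c>7](π[c](T))) ∪ π[g](ρ[g/d](T))) ⋈[g=d] T) → 6

== RESULT ==
g | c | d | b
3 | 7 | 3 | 1
3 | 7 | 3 | 1
3 | 7 | 3 | 6
3 | 7 | 3 | 6
5 | 6 | 5 | 7
6 | 8 | 6 | 6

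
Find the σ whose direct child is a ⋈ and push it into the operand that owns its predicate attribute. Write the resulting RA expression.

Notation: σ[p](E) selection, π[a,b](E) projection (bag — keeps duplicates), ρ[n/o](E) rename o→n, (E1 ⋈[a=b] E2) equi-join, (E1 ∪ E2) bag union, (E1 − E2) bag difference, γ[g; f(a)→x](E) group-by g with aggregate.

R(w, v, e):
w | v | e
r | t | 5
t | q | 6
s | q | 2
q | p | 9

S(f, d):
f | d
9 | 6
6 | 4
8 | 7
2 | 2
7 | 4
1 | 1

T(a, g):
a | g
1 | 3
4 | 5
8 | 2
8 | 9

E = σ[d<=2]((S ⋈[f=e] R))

σ filters on d, owned by the left side.
E' = (σ[d<=2](S) ⋈[f=e] R)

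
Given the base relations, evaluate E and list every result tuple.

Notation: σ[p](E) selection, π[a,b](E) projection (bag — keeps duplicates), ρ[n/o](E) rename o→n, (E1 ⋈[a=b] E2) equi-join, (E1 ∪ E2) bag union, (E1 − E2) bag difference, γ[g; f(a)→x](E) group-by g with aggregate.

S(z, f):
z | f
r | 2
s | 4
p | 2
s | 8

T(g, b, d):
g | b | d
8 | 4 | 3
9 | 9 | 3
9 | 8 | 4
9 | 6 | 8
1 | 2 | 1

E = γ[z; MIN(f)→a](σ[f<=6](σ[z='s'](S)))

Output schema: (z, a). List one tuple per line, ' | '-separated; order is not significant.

Stepwise |·|:
  S → 4
  σ[z='s'](S) → 2
  σ[f<=6](σ[z='s'](S)) → 1
  γ[z; MIN(f)→a](σ[f<=6](σ[z='s'](S))) → 1

== RESULT ==
z | a
s | 4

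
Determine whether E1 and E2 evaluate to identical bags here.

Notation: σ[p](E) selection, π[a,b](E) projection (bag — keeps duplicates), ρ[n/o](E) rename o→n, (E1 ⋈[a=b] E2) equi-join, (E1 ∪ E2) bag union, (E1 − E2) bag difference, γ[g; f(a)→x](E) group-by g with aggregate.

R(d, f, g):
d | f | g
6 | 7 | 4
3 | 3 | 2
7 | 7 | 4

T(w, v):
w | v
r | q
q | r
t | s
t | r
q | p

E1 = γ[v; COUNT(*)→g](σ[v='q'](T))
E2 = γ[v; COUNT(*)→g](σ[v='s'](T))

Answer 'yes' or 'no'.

E1 subexpression sizes:
  T → 5
  σ[v='q'](T) → 1
  γ[v; COUNT(*)→g](σ[v='q'](T)) → 1
E2 subexpression sizes:
  T → 5
  σ[v='s'](T) → 1
  γ[v; COUNT(*)→g](σ[v='s'](T)) → 1

E1 result:
v | g
q | 1
E2 result:
v | g
s | 1
Witness: ('s', 1) appears 0× in E1 but 1× in E2.

no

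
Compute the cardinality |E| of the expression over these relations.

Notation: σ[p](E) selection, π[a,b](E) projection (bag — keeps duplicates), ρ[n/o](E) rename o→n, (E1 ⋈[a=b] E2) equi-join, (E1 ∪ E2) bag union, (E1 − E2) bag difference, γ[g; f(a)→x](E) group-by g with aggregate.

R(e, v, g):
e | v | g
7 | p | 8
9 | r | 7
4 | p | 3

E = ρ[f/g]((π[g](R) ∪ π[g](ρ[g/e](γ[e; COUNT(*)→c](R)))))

Row counts bottom-up:
  R → 3
  π[g](R) → 3
  R → 3
  γ[e; COUNT(*)→c](R) → 3
  ρ[g/e](γ[e; COUNT(*)→c](R)) → 3
  π[g](ρ[g/e](γ[e; COUNT(*)→c](R))) → 3
  (π[g](R) ∪ π[g](ρ[g/e](γ[e; COUNT(*)→c](R)))) → 6
  ρ[f/g]((π[g](R) ∪ π[g](ρ[g/e](γ[e; COUNT(*)→c](R))))) → 6

|E| = 6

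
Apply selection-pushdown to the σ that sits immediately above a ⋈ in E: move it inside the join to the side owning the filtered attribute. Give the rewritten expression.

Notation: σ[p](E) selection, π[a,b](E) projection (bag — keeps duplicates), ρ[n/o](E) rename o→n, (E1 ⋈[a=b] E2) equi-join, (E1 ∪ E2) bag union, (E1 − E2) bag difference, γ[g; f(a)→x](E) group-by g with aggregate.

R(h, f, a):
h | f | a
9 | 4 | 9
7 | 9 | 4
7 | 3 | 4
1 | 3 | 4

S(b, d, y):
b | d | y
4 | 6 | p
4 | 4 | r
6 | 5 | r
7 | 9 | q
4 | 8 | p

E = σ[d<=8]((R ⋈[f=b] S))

σ filters on d, owned by the right side.
E' = (R ⋈[f=b] σ[d<=8](S))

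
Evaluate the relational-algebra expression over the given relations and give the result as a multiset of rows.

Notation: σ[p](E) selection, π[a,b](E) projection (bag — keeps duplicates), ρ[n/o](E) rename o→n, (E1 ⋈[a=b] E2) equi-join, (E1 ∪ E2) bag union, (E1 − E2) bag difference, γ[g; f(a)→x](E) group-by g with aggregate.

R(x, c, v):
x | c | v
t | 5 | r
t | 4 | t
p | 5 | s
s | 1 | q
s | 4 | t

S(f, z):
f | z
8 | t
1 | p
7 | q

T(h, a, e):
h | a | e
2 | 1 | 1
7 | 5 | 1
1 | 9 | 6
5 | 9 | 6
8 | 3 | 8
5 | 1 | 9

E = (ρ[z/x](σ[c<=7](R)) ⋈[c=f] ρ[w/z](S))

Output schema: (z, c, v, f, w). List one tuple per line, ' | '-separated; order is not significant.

Subexpression sizes:
  R → 5
  σ[c<=7](R) → 5
  ρ[z/x](σ[c<=7](R)) → 5
  S → 3
  ρ[w/z](S) → 3
  (ρ[z/x](σ[c<=7](R)) ⋈[c=f] ρ[w/z](S)) → 1

== RESULT ==
z | c | v | f | w
s | 1 | q | 1 | p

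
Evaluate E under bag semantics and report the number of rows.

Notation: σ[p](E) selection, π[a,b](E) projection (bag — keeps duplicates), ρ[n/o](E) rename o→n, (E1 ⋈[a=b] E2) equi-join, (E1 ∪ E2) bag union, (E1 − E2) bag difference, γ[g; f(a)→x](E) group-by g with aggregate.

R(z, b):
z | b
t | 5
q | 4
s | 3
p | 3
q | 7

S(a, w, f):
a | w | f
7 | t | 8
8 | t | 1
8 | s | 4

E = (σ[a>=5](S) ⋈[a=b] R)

Per-node cardinality:
  S → 3
  σ[a>=5](S) → 3
  R → 5
  (σ[a>=5](S) ⋈[a=b] R) → 1

|E| = 1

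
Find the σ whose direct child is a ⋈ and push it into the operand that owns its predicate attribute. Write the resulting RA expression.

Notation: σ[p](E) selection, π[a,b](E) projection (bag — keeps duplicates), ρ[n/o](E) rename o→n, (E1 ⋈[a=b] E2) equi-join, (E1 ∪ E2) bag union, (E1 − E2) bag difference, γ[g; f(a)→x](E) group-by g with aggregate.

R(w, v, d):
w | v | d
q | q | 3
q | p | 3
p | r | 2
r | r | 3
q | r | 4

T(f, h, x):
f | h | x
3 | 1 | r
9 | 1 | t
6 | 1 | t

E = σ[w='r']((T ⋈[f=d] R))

σ filters on w, owned by the right side.
E' = (T ⋈[f=d] σ[w='r'](R))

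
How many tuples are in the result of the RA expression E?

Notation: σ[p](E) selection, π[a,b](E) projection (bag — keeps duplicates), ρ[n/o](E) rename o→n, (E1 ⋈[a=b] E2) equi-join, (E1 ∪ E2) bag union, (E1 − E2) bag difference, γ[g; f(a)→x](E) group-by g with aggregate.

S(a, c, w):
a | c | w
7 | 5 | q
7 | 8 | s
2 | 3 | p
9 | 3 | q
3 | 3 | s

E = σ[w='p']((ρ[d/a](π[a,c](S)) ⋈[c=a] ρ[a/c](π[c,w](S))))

Row counts bottom-up:
  S → 5
  π[a,c](S) → 5
  ρ[d/a](π[a,c](S)) → 5
  S → 5
  π[c,w](S) → 5
  ρ[a/c](π[c,w](S)) → 5
  (ρ[d/a](π[a,c](S)) ⋈[c=a] ρ[a/c](π[c,w](S))) → 11
  σ[w='p']((ρ[d/a](π[a,c](S)) ⋈[c=a] ρ[a/c](π[c,w](S)))) → 3

|E| = 3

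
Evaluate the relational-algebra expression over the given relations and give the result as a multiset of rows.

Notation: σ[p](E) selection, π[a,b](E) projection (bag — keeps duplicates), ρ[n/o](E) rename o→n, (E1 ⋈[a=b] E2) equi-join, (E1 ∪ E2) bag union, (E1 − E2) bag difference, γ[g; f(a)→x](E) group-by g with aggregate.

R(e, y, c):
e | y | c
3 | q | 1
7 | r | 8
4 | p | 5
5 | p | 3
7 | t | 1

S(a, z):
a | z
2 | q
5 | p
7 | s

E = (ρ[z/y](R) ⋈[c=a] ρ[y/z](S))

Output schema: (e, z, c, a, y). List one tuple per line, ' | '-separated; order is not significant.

Stepwise |·|:
  R → 5
  ρ[z/y](R) → 5
  S → 3
  ρ[y/z](S) → 3
  (ρ[z/y](R) ⋈[c=a] ρ[y/z](S)) → 1

== RESULT ==
e | z | c | a | y
4 | p | 5 | 5 | p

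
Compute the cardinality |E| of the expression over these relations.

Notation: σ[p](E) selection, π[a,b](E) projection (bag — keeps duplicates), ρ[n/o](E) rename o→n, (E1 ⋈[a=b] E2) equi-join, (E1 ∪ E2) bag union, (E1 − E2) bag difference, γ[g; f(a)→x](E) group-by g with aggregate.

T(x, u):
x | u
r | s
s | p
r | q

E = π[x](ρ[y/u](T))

Stepwise |·|:
  T → 3
  ρ[y/u](T) → 3
  π[x](ρ[y/u](T)) → 3

|E| = 3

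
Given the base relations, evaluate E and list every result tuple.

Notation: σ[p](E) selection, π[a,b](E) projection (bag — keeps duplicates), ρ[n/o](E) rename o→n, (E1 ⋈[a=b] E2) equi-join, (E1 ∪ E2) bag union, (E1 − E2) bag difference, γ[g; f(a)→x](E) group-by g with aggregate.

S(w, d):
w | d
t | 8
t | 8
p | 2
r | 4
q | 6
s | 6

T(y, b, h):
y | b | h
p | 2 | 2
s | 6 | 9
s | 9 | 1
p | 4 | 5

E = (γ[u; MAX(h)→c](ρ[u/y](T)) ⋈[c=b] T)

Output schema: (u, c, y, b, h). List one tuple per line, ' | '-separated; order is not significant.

Stepwise |·|:
  T → 4
  ρ[u/y](T) → 4
  γ[u; MAX(h)→c](ρ[u/y](T)) → 2
  T → 4
  (γ[u; MAX(h)→c](ρ[u/y](T)) ⋈[c=b] T) → 1

== RESULT ==
u | c | y | b | h
s | 9 | s | 9 | 1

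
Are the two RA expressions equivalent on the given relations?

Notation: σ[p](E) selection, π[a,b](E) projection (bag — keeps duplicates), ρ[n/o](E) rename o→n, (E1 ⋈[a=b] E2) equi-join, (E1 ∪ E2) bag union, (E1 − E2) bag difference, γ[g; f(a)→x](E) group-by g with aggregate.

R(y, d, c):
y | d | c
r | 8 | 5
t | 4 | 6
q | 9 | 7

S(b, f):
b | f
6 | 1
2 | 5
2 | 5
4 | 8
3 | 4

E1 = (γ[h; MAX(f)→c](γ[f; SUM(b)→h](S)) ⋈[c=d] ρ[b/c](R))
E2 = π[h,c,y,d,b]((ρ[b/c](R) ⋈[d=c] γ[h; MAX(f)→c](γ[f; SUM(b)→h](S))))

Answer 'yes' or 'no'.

E1 stepwise |·|:
  S → 5
  γ[f; SUM(b)→h](S) → 4
  γ[h; MAX(f)→c](γ[f; SUM(b)→h](S)) → 3
  R → 3
  ρ[b/c](R) → 3
  (γ[h; MAX(f)→c](γ[f; SUM(b)→h](S)) ⋈[c=d] ρ[b/c](R)) → 2
E2 stepwise |·|:
  R → 3
  ρ[b/c](R) → 3
  S → 5
  γ[f; SUM(b)→h](S) → 4
  γ[h; MAX(f)→c](γ[f; SUM(b)→h](S)) → 3
  (ρ[b/c](R) ⋈[d=c] γ[h; MAX(f)→c](γ[f; SUM(b)→h](S))) → 2
  π[h,c,y,d,b]((ρ[b/c](R) ⋈[d=c] γ[h; MAX(f)→c](γ[f; SUM(b)→h](S)))) → 2

E1 and E2 produce the same multiset:
h | c | y | d | b
3 | 4 | t | 4 | 6
4 | 8 | r | 8 | 5

yes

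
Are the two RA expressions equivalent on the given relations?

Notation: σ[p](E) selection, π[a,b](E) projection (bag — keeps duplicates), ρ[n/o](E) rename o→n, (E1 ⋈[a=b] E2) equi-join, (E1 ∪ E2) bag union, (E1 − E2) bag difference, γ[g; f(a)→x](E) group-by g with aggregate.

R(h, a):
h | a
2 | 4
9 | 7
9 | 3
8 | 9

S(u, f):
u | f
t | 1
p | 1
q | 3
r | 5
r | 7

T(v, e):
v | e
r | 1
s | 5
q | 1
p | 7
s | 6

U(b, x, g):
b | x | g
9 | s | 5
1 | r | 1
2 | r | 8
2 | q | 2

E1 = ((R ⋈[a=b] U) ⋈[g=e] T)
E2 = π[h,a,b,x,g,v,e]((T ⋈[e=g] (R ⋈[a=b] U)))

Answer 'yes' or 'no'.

E1 subexpression sizes:
  R → 4
  U → 4
  (R ⋈[a=b] U) → 1
  T → 5
  ((R ⋈[a=b] U) ⋈[g=e] T) → 1
E2 subexpression sizes:
  T → 5
  R → 4
  U → 4
  (R ⋈[a=b] U) → 1
  (T ⋈[e=g] (R ⋈[a=b] U)) → 1
  π[h,a,b,x,g,v,e]((T ⋈[e=g] (R ⋈[a=b] U))) → 1

E1 and E2 produce the same multiset:
h | a | b | x | g | v | e
8 | 9 | 9 | s | 5 | s | 5

yes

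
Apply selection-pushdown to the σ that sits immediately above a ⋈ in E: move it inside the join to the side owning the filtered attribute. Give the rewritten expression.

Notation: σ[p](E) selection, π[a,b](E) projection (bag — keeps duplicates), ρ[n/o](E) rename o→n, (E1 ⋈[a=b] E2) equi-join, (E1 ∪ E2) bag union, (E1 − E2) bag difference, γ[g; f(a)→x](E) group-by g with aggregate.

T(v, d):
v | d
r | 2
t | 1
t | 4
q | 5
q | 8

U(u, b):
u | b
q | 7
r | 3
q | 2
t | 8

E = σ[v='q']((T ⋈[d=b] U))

σ filters on v, owned by the left side.
E' = (σ[v='q'](T) ⋈[d=b] U)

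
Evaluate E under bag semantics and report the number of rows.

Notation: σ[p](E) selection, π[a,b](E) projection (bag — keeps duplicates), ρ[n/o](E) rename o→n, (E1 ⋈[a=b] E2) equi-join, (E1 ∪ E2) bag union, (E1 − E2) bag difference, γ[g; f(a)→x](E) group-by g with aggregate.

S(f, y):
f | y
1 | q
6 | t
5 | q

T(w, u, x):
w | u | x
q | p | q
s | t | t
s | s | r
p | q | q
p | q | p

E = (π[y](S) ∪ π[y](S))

Stepwise |·|:
  S → 3
  π[y](S) → 3
  S → 3
  π[y](S) → 3
  (π[y](S) ∪ π[y](S)) → 6

|E| = 6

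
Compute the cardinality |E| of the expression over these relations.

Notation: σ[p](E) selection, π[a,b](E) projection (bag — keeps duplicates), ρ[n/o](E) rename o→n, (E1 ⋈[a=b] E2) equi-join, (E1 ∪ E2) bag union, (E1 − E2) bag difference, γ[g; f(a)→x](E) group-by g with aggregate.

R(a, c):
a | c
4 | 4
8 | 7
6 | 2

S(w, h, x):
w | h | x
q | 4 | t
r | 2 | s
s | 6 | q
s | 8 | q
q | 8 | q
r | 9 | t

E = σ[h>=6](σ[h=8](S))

Per-node cardinality:
  S → 6
  σ[h=8](S) → 2
  σ[h>=6](σ[h=8](S)) → 2

|E| = 2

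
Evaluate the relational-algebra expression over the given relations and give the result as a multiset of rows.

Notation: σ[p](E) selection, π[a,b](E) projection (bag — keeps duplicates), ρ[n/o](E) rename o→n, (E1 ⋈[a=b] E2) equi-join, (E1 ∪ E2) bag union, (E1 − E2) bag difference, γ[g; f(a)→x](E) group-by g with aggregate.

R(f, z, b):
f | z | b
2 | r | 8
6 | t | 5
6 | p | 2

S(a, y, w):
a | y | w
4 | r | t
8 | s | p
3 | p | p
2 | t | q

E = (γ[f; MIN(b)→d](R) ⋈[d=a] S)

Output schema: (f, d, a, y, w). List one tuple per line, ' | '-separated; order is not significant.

Row counts bottom-up:
  R → 3
  γ[f; MIN(b)→d](R) → 2
  S → 4
  (γ[f; MIN(b)→d](R) ⋈[d=a] S) → 2

== RESULT ==
f | d | a | y | w
2 | 8 | 8 | s | p
6 | 2 | 2 | t | q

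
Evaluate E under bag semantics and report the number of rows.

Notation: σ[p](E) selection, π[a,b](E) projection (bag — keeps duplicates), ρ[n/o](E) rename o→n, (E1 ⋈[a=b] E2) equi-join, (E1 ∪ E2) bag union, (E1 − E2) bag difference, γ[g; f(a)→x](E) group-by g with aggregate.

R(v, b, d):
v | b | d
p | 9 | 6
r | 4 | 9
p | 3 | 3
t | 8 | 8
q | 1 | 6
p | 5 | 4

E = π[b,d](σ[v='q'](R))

Per-node cardinality:
  R → 6
  σ[v='q'](R) → 1
  π[b,d](σ[v='q'](R)) → 1

|E| = 1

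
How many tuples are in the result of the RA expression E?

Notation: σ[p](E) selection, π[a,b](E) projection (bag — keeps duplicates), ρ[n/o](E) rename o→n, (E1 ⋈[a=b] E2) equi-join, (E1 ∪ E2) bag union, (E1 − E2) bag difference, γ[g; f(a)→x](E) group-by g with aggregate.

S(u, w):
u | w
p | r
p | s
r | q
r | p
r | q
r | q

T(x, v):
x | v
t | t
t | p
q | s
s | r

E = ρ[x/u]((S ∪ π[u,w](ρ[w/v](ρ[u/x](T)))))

Row counts bottom-up:
  S → 6
  T → 4
  ρ[u/x](T) → 4
  ρ[w/v](ρ[u/x](T)) → 4
  π[u,w](ρ[w/v](ρ[u/x](T))) → 4
  (S ∪ π[u,w](ρ[w/v](ρ[u/x](T)))) → 10
  ρ[x/u]((S ∪ π[u,w](ρ[w/v](ρ[u/x](T))))) → 10

|E| = 10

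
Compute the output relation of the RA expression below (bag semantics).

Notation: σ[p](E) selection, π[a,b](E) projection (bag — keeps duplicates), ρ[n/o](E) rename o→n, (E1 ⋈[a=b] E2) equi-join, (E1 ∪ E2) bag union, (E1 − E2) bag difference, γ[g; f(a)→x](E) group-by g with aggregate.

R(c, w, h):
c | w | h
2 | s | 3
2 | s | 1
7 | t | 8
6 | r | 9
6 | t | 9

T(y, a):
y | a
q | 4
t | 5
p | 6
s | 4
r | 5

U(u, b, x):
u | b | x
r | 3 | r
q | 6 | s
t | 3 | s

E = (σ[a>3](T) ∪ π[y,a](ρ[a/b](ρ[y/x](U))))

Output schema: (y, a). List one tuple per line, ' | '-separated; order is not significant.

Row counts bottom-up:
  T → 5
  σ[a>3](T) → 5
  U → 3
  ρ[y/x](U) → 3
  ρ[a/b](ρ[y/x](U)) → 3
  π[y,a](ρ[a/b](ρ[y/x](U))) → 3
  (σ[a>3](T) ∪ π[y,a](ρ[a/b](ρ[y/x](U)))) → 8

== RESULT ==
y | a
p | 6
q | 4
r | 3
r | 5
s | 3
s | 4
s | 6
t | 5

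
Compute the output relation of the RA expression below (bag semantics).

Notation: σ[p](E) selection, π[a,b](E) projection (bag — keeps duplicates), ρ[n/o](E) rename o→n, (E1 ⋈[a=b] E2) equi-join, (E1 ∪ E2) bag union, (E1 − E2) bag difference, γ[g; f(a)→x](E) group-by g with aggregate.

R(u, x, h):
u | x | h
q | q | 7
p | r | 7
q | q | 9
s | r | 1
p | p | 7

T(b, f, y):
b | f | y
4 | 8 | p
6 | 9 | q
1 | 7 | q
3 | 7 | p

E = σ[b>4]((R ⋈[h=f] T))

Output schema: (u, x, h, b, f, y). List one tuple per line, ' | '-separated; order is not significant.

Subexpression sizes:
  R → 5
  T → 4
  (R ⋈[h=f] T) → 7
  σ[b>4]((R ⋈[h=f] T)) → 1

== RESULT ==
u | x | h | b | f | y
q | q | 9 | 6 | 9 | q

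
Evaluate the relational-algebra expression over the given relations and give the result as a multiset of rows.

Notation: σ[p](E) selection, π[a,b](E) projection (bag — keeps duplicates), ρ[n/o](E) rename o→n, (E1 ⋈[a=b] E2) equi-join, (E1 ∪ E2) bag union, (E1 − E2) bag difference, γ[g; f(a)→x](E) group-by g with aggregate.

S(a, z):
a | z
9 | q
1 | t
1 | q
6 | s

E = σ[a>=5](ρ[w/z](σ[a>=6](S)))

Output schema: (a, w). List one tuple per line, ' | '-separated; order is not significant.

Per-node cardinality:
  S → 4
  σ[a>=6](S) → 2
  ρ[w/z](σ[a>=6](S)) → 2
  σ[a>=5](ρ[w/z](σ[a>=6](S))) → 2

== RESULT ==
a | w
6 | s
9 | q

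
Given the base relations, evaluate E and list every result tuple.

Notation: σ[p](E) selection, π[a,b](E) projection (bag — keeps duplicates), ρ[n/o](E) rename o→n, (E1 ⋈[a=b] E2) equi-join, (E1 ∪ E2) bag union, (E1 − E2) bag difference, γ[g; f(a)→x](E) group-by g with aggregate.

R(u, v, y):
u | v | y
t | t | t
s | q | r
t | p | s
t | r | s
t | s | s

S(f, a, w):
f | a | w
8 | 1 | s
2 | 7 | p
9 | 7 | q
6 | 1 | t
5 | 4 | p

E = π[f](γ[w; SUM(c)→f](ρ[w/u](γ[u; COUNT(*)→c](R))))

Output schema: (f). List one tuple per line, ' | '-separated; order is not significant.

Per-node cardinality:
  R → 5
  γ[u; COUNT(*)→c](R) → 2
  ρ[w/u](γ[u; COUNT(*)→c](R)) → 2
  γ[w; SUM(c)→f](ρ[w/u](γ[u; COUNT(*)→c](R))) → 2
  π[f](γ[w; SUM(c)→f](ρ[w/u](γ[u; COUNT(*)→c](R)))) → 2

== RESULT ==
f
1
4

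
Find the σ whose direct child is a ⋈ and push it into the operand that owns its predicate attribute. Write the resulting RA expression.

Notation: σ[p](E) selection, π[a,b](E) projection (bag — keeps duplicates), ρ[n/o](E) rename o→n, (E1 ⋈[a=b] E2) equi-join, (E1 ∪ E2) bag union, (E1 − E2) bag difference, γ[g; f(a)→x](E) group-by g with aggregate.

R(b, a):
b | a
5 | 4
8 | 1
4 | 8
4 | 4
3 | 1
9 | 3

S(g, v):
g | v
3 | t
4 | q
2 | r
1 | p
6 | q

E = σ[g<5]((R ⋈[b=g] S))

σ filters on g, owned by the right side.
E' = (R ⋈[b=g] σ[g<5](S))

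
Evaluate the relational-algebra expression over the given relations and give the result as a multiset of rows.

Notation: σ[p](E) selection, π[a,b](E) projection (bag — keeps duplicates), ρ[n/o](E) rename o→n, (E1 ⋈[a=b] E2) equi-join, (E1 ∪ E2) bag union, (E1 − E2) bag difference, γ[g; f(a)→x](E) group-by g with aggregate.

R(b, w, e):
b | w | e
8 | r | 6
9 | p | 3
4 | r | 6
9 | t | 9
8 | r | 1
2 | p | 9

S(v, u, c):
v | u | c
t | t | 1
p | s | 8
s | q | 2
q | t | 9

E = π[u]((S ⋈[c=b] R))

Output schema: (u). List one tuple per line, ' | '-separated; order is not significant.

Per-node cardinality:
  S → 4
  R → 6
  (S ⋈[c=b] R) → 5
  π[u]((S ⋈[c=b] R)) → 5

== RESULT ==
u
q
s
s
t
t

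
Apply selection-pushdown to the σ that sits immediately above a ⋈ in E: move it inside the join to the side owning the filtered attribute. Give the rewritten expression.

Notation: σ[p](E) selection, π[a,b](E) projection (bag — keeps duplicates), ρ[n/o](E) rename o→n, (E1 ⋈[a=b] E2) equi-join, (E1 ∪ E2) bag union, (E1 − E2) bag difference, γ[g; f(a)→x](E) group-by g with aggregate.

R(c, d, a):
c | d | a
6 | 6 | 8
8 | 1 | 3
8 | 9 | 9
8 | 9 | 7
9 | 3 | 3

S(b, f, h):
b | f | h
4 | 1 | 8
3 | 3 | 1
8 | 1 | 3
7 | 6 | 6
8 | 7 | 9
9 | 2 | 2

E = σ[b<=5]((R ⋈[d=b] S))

σ filters on b, owned by the right side.
E' = (R ⋈[d=b] σ[b<=5](S))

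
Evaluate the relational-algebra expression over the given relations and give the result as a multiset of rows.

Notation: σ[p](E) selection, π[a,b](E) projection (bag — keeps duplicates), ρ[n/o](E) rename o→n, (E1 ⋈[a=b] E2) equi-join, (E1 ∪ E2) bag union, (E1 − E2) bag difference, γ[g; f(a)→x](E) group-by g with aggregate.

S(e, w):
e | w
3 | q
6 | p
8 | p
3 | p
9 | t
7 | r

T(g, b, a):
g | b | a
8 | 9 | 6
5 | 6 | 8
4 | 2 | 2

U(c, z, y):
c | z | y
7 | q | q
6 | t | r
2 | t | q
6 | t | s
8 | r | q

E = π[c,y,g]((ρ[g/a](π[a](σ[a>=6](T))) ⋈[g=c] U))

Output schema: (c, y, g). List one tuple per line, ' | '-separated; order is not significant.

Stepwise |·|:
  T → 3
  σ[a>=6](T) → 2
  π[a](σ[a>=6](T)) → 2
  ρ[g/a](π[a](σ[a>=6](T))) → 2
  U → 5
  (ρ[g/a](π[a](σ[a>=6](T))) ⋈[g=c] U) → 3
  π[c,y,g]((ρ[g/a](π[a](σ[a>=6](T))) ⋈[g=c] U)) → 3

== RESULT ==
c | y | g
6 | r | 6
6 | s | 6
8 | q | 8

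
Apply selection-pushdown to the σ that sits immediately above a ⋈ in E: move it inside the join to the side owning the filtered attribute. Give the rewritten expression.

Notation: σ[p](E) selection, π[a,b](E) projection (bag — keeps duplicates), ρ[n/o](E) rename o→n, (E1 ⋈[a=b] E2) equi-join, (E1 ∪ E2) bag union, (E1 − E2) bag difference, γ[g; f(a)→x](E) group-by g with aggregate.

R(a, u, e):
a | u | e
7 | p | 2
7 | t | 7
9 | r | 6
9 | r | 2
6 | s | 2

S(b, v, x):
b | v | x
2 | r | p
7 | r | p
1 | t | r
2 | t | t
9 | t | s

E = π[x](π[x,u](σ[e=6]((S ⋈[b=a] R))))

σ filters on e, owned by the right side.
E' = π[x](π[x,u]((S ⋈[b=a] σ[e=6](R))))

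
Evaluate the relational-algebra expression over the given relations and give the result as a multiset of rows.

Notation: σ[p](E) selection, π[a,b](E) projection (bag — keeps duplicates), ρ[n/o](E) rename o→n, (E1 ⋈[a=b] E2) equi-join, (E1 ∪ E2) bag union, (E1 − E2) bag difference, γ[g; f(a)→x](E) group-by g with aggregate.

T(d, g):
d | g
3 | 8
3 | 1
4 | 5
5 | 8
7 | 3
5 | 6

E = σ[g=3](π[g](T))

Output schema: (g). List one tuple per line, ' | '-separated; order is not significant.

Subexpression sizes:
  T → 6
  π[g](T) → 6
  σ[g=3](π[g](T)) → 1

== RESULT ==
g
3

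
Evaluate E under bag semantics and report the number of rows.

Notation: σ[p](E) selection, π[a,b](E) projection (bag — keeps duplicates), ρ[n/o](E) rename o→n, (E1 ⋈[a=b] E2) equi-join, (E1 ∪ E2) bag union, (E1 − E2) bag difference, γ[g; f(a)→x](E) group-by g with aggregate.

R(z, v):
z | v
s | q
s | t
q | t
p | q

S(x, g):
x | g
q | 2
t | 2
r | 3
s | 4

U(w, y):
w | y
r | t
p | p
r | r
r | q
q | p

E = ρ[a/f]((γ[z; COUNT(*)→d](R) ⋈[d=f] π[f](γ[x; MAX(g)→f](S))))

Row counts bottom-up:
  R → 4
  γ[z; COUNT(*)→d](R) → 3
  S → 4
  γ[x; MAX(g)→f](S) → 4
  π[f](γ[x; MAX(g)→f](S)) → 4
  (γ[z; COUNT(*)→d](R) ⋈[d=f] π[f](γ[x; MAX(g)→f](S))) → 2
  ρ[a/f]((γ[z; COUNT(*)→d](R) ⋈[d=f] π[f](γ[x; MAX(g)→f](S)))) → 2

|E| = 2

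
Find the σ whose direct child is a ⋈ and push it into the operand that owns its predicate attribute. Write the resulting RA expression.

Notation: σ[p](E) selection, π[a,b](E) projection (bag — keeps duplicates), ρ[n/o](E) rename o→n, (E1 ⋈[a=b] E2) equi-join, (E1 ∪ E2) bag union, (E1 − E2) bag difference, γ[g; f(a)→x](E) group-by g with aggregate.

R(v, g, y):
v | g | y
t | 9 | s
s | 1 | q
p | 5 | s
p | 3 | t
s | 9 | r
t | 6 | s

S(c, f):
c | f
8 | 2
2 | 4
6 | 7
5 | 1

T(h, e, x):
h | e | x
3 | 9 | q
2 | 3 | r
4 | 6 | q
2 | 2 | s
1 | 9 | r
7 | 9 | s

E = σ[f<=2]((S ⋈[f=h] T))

σ filters on f, owned by the left side.
E' = (σ[f<=2](S) ⋈[f=h] T)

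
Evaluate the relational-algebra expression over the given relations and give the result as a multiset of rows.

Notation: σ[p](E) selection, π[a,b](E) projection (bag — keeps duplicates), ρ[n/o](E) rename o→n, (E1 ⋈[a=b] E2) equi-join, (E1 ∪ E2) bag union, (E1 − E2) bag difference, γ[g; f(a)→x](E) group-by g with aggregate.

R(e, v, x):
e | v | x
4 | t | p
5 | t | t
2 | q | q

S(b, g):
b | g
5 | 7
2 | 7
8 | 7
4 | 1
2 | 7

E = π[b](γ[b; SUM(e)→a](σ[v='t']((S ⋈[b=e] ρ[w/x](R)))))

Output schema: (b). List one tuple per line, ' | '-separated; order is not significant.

Subexpression sizes:
  S → 5
  R → 3
  ρ[w/x](R) → 3
  (S ⋈[b=e] ρ[w/x](R)) → 4
  σ[v='t']((S ⋈[b=e] ρ[w/x](R))) → 2
  γ[b; SUM(e)→a](σ[v='t']((S ⋈[b=e] ρ[w/x](R)))) → 2
  π[b](γ[b; SUM(e)→a](σ[v='t']((S ⋈[b=e] ρ[w/x](R))))) → 2

== RESULT ==
b
4
5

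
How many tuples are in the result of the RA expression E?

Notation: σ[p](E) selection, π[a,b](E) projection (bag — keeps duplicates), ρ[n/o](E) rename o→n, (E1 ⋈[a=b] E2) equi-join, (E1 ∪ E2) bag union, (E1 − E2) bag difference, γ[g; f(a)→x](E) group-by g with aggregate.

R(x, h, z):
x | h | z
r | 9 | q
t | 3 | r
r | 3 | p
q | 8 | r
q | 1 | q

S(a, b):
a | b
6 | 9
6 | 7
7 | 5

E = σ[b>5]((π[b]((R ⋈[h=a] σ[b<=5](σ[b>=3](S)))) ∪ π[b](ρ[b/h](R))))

Subexpression sizes:
  R → 5
  S → 3
  σ[b>=3](S) → 3
  σ[b<=5](σ[b>=3](S)) → 1
  (R ⋈[h=a] σ[b<=5](σ[b>=3](S))) → 0
  π[b]((R ⋈[h=a] σ[b<=5](σ[b>=3](S)))) → 0
  R → 5
  ρ[b/h](R) → 5
  π[b](ρ[b/h](R)) → 5
  (π[b]((R ⋈[h=a] σ[b<=5](σ[b>=3](S)))) ∪ π[b](ρ[b/h](R))) → 5
  σ[b>5]((π[b]((R ⋈[h=a] σ[b<=5](σ[b>=3](S)))) ∪ π[b](ρ[b/h](R)))) → 2

|E| = 2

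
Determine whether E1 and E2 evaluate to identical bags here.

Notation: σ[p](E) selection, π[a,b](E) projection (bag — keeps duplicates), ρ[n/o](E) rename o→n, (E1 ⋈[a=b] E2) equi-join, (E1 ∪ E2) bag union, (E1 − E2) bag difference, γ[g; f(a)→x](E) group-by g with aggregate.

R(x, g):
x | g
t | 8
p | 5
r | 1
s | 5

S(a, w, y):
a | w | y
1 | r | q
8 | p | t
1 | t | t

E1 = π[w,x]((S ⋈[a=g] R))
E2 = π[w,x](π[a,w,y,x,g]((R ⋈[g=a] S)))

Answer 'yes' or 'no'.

E1 row counts bottom-up:
  S → 3
  R → 4
  (S ⋈[a=g] R) → 3
  π[w,x]((S ⋈[a=g] R)) → 3
E2 row counts bottom-up:
  R → 4
  S → 3
  (R ⋈[g=a] S) → 3
  π[a,w,y,x,g]((R ⋈[g=a] S)) → 3
  π[w,x](π[a,w,y,x,g]((R ⋈[g=a] S))) → 3

E1 and E2 produce the same multiset:
w | x
p | t
r | r
t | r

yes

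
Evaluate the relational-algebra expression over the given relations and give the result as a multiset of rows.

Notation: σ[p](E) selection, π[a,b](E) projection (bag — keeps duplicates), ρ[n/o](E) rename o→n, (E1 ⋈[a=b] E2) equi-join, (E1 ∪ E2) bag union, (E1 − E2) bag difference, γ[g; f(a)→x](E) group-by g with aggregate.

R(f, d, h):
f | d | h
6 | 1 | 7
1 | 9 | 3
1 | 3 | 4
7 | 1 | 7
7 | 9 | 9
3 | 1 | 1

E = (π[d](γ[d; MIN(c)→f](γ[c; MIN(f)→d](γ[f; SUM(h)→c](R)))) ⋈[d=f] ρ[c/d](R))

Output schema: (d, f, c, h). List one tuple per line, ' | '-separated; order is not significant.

Per-node cardinality:
  R → 6
  γ[f; SUM(h)→c](R) → 4
  γ[c; MIN(f)→d](γ[f; SUM(h)→c](R)) → 3
  γ[d; MIN(c)→f](γ[c; MIN(f)→d](γ[f; SUM(h)→c](R))) → 3
  π[d](γ[d; MIN(c)→f](γ[c; MIN(f)→d](γ[f; SUM(h)→c](R)))) → 3
  R → 6
  ρ[c/d](R) → 6
  (π[d](γ[d; MIN(c)→f](γ[c; MIN(f)→d](γ[f; SUM(h)→c](R)))) ⋈[d=f] ρ[c/d](R)) → 5

== RESULT ==
d | f | c | h
1 | 1 | 3 | 4
1 | 1 | 9 | 3
3 | 3 | 1 | 1
7 | 7 | 1 | 7
7 | 7 | 9 | 9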